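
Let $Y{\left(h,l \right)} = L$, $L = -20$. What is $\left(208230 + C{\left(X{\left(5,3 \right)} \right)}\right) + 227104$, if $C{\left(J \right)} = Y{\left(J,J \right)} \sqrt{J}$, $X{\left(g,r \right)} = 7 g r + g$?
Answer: $435334 - 20 \sqrt{110} \approx 4.3512 \cdot 10^{5}$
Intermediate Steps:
$Y{\left(h,l \right)} = -20$
$X{\left(g,r \right)} = g + 7 g r$ ($X{\left(g,r \right)} = 7 g r + g = g + 7 g r$)
$C{\left(J \right)} = - 20 \sqrt{J}$
$\left(208230 + C{\left(X{\left(5,3 \right)} \right)}\right) + 227104 = \left(208230 - 20 \sqrt{5 \left(1 + 7 \cdot 3\right)}\right) + 227104 = \left(208230 - 20 \sqrt{5 \left(1 + 21\right)}\right) + 227104 = \left(208230 - 20 \sqrt{5 \cdot 22}\right) + 227104 = \left(208230 - 20 \sqrt{110}\right) + 227104 = 435334 - 20 \sqrt{110}$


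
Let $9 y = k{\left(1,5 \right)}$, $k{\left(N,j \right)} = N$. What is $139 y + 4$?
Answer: $\frac{175}{9} \approx 19.444$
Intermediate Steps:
$y = \frac{1}{9}$ ($y = \frac{1}{9} \cdot 1 = \frac{1}{9} \approx 0.11111$)
$139 y + 4 = 139 \cdot \frac{1}{9} + 4 = \frac{139}{9} + 4 = \frac{175}{9}$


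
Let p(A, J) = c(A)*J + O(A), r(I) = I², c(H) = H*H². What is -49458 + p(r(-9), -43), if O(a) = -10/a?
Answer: -1855015111/81 ≈ -2.2901e+7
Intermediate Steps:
c(H) = H³
p(A, J) = -10/A + J*A³ (p(A, J) = A³*J - 10/A = J*A³ - 10/A = -10/A + J*A³)
-49458 + p(r(-9), -43) = -49458 + (-10 - 43*((-9)²)⁴)/((-9)²) = -49458 + (-10 - 43*81⁴)/81 = -49458 + (-10 - 43*43046721)/81 = -49458 + (-10 - 1851009003)/81 = -49458 + (1/81)*(-1851009013) = -49458 - 1851009013/81 = -1855015111/81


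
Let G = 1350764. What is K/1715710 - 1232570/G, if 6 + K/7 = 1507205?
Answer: 1517044796944/289689912805 ≈ 5.2368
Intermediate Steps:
K = 10550393 (K = -42 + 7*1507205 = -42 + 10550435 = 10550393)
K/1715710 - 1232570/G = 10550393/1715710 - 1232570/1350764 = 10550393*(1/1715710) - 1232570*1/1350764 = 10550393/1715710 - 616285/675382 = 1517044796944/289689912805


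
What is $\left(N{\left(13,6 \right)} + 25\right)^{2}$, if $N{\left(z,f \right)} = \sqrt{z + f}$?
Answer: $\left(25 + \sqrt{19}\right)^{2} \approx 861.95$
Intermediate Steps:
$N{\left(z,f \right)} = \sqrt{f + z}$
$\left(N{\left(13,6 \right)} + 25\right)^{2} = \left(\sqrt{6 + 13} + 25\right)^{2} = \left(\sqrt{19} + 25\right)^{2} = \left(25 + \sqrt{19}\right)^{2}$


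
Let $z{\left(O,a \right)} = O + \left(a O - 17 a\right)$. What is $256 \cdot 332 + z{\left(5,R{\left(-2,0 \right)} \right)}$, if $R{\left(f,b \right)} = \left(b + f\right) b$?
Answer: $84997$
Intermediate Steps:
$R{\left(f,b \right)} = b \left(b + f\right)$
$z{\left(O,a \right)} = O - 17 a + O a$ ($z{\left(O,a \right)} = O + \left(O a - 17 a\right) = O + \left(- 17 a + O a\right) = O - 17 a + O a$)
$256 \cdot 332 + z{\left(5,R{\left(-2,0 \right)} \right)} = 256 \cdot 332 + \left(5 - 17 \cdot 0 \left(0 - 2\right) + 5 \cdot 0 \left(0 - 2\right)\right) = 84992 + \left(5 - 17 \cdot 0 \left(-2\right) + 5 \cdot 0 \left(-2\right)\right) = 84992 + \left(5 - 0 + 5 \cdot 0\right) = 84992 + \left(5 + 0 + 0\right) = 84992 + 5 = 84997$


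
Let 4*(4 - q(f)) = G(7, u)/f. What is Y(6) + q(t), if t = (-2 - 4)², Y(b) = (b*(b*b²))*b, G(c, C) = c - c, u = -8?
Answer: 7780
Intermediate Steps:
G(c, C) = 0
Y(b) = b⁵ (Y(b) = (b*b³)*b = b⁴*b = b⁵)
t = 36 (t = (-6)² = 36)
q(f) = 4 (q(f) = 4 - 0/f = 4 - ¼*0 = 4 + 0 = 4)
Y(6) + q(t) = 6⁵ + 4 = 7776 + 4 = 7780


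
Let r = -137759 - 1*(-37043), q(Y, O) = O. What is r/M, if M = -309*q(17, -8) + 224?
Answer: -25179/674 ≈ -37.358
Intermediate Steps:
r = -100716 (r = -137759 + 37043 = -100716)
M = 2696 (M = -309*(-8) + 224 = 2472 + 224 = 2696)
r/M = -100716/2696 = -100716*1/2696 = -25179/674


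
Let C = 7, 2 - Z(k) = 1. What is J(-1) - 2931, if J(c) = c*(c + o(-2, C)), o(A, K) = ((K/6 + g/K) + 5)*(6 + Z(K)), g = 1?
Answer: -17845/6 ≈ -2974.2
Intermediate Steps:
Z(k) = 1 (Z(k) = 2 - 1*1 = 2 - 1 = 1)
o(A, K) = 35 + 7/K + 7*K/6 (o(A, K) = ((K/6 + 1/K) + 5)*(6 + 1) = ((K*(⅙) + 1/K) + 5)*7 = ((K/6 + 1/K) + 5)*7 = ((1/K + K/6) + 5)*7 = (5 + 1/K + K/6)*7 = 35 + 7/K + 7*K/6)
J(c) = c*(265/6 + c) (J(c) = c*(c + (35 + 7/7 + (7/6)*7)) = c*(c + (35 + 7*(⅐) + 49/6)) = c*(c + (35 + 1 + 49/6)) = c*(c + 265/6) = c*(265/6 + c))
J(-1) - 2931 = (⅙)*(-1)*(265 + 6*(-1)) - 2931 = (⅙)*(-1)*(265 - 6) - 2931 = (⅙)*(-1)*259 - 2931 = -259/6 - 2931 = -17845/6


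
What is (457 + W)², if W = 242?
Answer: 488601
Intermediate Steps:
(457 + W)² = (457 + 242)² = 699² = 488601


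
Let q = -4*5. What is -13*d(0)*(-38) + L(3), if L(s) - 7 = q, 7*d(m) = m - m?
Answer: -13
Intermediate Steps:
d(m) = 0 (d(m) = (m - m)/7 = (⅐)*0 = 0)
q = -20
L(s) = -13 (L(s) = 7 - 20 = -13)
-13*d(0)*(-38) + L(3) = -13*0*(-38) - 13 = 0*(-38) - 13 = 0 - 13 = -13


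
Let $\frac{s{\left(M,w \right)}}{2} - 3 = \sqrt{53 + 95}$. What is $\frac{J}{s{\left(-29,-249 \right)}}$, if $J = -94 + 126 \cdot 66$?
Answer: $- \frac{12333}{139} + \frac{8222 \sqrt{37}}{139} \approx 271.08$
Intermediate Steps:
$s{\left(M,w \right)} = 6 + 4 \sqrt{37}$ ($s{\left(M,w \right)} = 6 + 2 \sqrt{53 + 95} = 6 + 2 \sqrt{148} = 6 + 2 \cdot 2 \sqrt{37} = 6 + 4 \sqrt{37}$)
$J = 8222$ ($J = -94 + 8316 = 8222$)
$\frac{J}{s{\left(-29,-249 \right)}} = \frac{8222}{6 + 4 \sqrt{37}}$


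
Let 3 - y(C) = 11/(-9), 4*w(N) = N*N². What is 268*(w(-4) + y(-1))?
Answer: -28408/9 ≈ -3156.4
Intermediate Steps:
w(N) = N³/4 (w(N) = (N*N²)/4 = N³/4)
y(C) = 38/9 (y(C) = 3 - 11/(-9) = 3 - 11*(-1)/9 = 3 - 1*(-11/9) = 3 + 11/9 = 38/9)
268*(w(-4) + y(-1)) = 268*((¼)*(-4)³ + 38/9) = 268*((¼)*(-64) + 38/9) = 268*(-16 + 38/9) = 268*(-106/9) = -28408/9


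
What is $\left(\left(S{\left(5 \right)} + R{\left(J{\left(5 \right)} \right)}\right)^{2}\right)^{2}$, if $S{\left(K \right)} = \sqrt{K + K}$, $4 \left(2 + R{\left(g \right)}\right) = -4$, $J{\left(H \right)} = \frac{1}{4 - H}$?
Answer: $\left(3 - \sqrt{10}\right)^{4} \approx 0.00069348$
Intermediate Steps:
$R{\left(g \right)} = -3$ ($R{\left(g \right)} = -2 + \frac{1}{4} \left(-4\right) = -2 - 1 = -3$)
$S{\left(K \right)} = \sqrt{2} \sqrt{K}$ ($S{\left(K \right)} = \sqrt{2 K} = \sqrt{2} \sqrt{K}$)
$\left(\left(S{\left(5 \right)} + R{\left(J{\left(5 \right)} \right)}\right)^{2}\right)^{2} = \left(\left(\sqrt{2} \sqrt{5} - 3\right)^{2}\right)^{2} = \left(\left(\sqrt{10} - 3\right)^{2}\right)^{2} = \left(\left(-3 + \sqrt{10}\right)^{2}\right)^{2} = \left(-3 + \sqrt{10}\right)^{4}$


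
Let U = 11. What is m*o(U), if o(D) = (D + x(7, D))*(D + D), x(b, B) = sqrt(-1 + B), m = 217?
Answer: 52514 + 4774*sqrt(10) ≈ 67611.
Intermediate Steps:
o(D) = 2*D*(D + sqrt(-1 + D)) (o(D) = (D + sqrt(-1 + D))*(D + D) = (D + sqrt(-1 + D))*(2*D) = 2*D*(D + sqrt(-1 + D)))
m*o(U) = 217*(2*11*(11 + sqrt(-1 + 11))) = 217*(2*11*(11 + sqrt(10))) = 217*(242 + 22*sqrt(10)) = 52514 + 4774*sqrt(10)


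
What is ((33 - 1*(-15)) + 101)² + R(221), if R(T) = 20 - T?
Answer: 22000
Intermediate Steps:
((33 - 1*(-15)) + 101)² + R(221) = ((33 - 1*(-15)) + 101)² + (20 - 1*221) = ((33 + 15) + 101)² + (20 - 221) = (48 + 101)² - 201 = 149² - 201 = 22201 - 201 = 22000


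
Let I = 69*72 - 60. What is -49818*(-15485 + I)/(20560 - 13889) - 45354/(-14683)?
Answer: 1105306017996/13992899 ≈ 78991.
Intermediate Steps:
I = 4908 (I = 4968 - 60 = 4908)
-49818*(-15485 + I)/(20560 - 13889) - 45354/(-14683) = -49818*(-15485 + 4908)/(20560 - 13889) - 45354/(-14683) = -49818/(6671/(-10577)) - 45354*(-1/14683) = -49818/(6671*(-1/10577)) + 45354/14683 = -49818/(-953/1511) + 45354/14683 = -49818*(-1511/953) + 45354/14683 = 75274998/953 + 45354/14683 = 1105306017996/13992899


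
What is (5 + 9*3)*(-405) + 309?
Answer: -12651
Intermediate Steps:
(5 + 9*3)*(-405) + 309 = (5 + 27)*(-405) + 309 = 32*(-405) + 309 = -12960 + 309 = -12651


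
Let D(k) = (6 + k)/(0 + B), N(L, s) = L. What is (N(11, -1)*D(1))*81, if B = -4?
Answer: -6237/4 ≈ -1559.3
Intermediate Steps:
D(k) = -3/2 - k/4 (D(k) = (6 + k)/(0 - 4) = (6 + k)/(-4) = (6 + k)*(-¼) = -3/2 - k/4)
(N(11, -1)*D(1))*81 = (11*(-3/2 - ¼*1))*81 = (11*(-3/2 - ¼))*81 = (11*(-7/4))*81 = -77/4*81 = -6237/4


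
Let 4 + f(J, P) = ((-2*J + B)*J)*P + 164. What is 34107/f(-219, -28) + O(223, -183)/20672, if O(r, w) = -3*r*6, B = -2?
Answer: -313350627/1727217952 ≈ -0.18142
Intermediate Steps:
f(J, P) = 160 + J*P*(-2 - 2*J) (f(J, P) = -4 + (((-2*J - 2)*J)*P + 164) = -4 + (((-2 - 2*J)*J)*P + 164) = -4 + ((J*(-2 - 2*J))*P + 164) = -4 + (J*P*(-2 - 2*J) + 164) = -4 + (164 + J*P*(-2 - 2*J)) = 160 + J*P*(-2 - 2*J))
O(r, w) = -18*r
34107/f(-219, -28) + O(223, -183)/20672 = 34107/(160 - 2*(-219)*(-28) - 2*(-28)*(-219)**2) - 18*223/20672 = 34107/(160 - 12264 - 2*(-28)*47961) - 4014*1/20672 = 34107/(160 - 12264 + 2685816) - 2007/10336 = 34107/2673712 - 2007/10336 = -313350627/1727217952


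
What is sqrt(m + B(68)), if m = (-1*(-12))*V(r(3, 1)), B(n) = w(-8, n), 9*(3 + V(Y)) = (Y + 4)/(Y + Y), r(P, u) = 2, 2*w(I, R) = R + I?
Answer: 2*I ≈ 2.0*I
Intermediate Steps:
w(I, R) = I/2 + R/2 (w(I, R) = (R + I)/2 = (I + R)/2 = I/2 + R/2)
V(Y) = -3 + (4 + Y)/(18*Y) (V(Y) = -3 + ((Y + 4)/(Y + Y))/9 = -3 + ((4 + Y)/((2*Y)))/9 = -3 + ((4 + Y)*(1/(2*Y)))/9 = -3 + ((4 + Y)/(2*Y))/9 = -3 + (4 + Y)/(18*Y))
B(n) = -4 + n/2 (B(n) = (1/2)*(-8) + n/2 = -4 + n/2)
m = -34 (m = (-1*(-12))*((1/18)*(4 - 53*2)/2) = 12*((1/18)*(1/2)*(4 - 106)) = 12*((1/18)*(1/2)*(-102)) = 12*(-17/6) = -34)
sqrt(m + B(68)) = sqrt(-34 + (-4 + (1/2)*68)) = sqrt(-34 + (-4 + 34)) = sqrt(-34 + 30) = sqrt(-4) = 2*I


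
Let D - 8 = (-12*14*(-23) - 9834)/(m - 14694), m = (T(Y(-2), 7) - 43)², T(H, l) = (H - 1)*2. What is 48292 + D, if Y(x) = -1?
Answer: 120606294/2497 ≈ 48301.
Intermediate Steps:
T(H, l) = -2 + 2*H (T(H, l) = (-1 + H)*2 = -2 + 2*H)
m = 2209 (m = ((-2 + 2*(-1)) - 43)² = ((-2 - 2) - 43)² = (-4 - 43)² = (-47)² = 2209)
D = 21170/2497 (D = 8 + (-12*14*(-23) - 9834)/(2209 - 14694) = 8 + (-168*(-23) - 9834)/(-12485) = 8 + (3864 - 9834)*(-1/12485) = 8 - 5970*(-1/12485) = 8 + 1194/2497 = 21170/2497 ≈ 8.4782)
48292 + D = 48292 + 21170/2497 = 120606294/2497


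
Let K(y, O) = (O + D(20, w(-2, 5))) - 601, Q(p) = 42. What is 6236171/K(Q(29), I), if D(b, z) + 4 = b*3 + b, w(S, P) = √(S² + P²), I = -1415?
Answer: -6236171/1940 ≈ -3214.5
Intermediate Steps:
w(S, P) = √(P² + S²)
D(b, z) = -4 + 4*b (D(b, z) = -4 + (b*3 + b) = -4 + (3*b + b) = -4 + 4*b)
K(y, O) = -525 + O (K(y, O) = (O + (-4 + 4*20)) - 601 = (O + (-4 + 80)) - 601 = (O + 76) - 601 = (76 + O) - 601 = -525 + O)
6236171/K(Q(29), I) = 6236171/(-525 - 1415) = 6236171/(-1940) = 6236171*(-1/1940) = -6236171/1940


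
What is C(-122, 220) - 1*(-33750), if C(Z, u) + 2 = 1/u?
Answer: 7424561/220 ≈ 33748.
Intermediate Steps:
C(Z, u) = -2 + 1/u
C(-122, 220) - 1*(-33750) = (-2 + 1/220) - 1*(-33750) = (-2 + 1/220) + 33750 = -439/220 + 33750 = 7424561/220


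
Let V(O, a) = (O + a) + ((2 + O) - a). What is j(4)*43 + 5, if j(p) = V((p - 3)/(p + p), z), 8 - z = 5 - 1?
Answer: 407/4 ≈ 101.75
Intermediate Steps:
z = 4 (z = 8 - (5 - 1) = 8 - 1*4 = 8 - 4 = 4)
V(O, a) = 2 + 2*O (V(O, a) = (O + a) + (2 + O - a) = 2 + 2*O)
j(p) = 2 + (-3 + p)/p (j(p) = 2 + 2*((p - 3)/(p + p)) = 2 + 2*((-3 + p)/((2*p))) = 2 + 2*((-3 + p)*(1/(2*p))) = 2 + 2*((-3 + p)/(2*p)) = 2 + (-3 + p)/p)
j(4)*43 + 5 = (3 - 3/4)*43 + 5 = (3 - 3*¼)*43 + 5 = (3 - ¾)*43 + 5 = (9/4)*43 + 5 = 387/4 + 5 = 407/4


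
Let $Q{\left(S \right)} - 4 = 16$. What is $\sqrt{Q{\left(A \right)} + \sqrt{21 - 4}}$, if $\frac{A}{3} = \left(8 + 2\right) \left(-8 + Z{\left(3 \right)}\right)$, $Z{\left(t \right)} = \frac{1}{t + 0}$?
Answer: $\sqrt{20 + \sqrt{17}} \approx 4.9115$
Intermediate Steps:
$Z{\left(t \right)} = \frac{1}{t}$
$A = -230$ ($A = 3 \left(8 + 2\right) \left(-8 + \frac{1}{3}\right) = 3 \cdot 10 \left(-8 + \frac{1}{3}\right) = 3 \cdot 10 \left(- \frac{23}{3}\right) = 3 \left(- \frac{230}{3}\right) = -230$)
$Q{\left(S \right)} = 20$ ($Q{\left(S \right)} = 4 + 16 = 20$)
$\sqrt{Q{\left(A \right)} + \sqrt{21 - 4}} = \sqrt{20 + \sqrt{21 - 4}} = \sqrt{20 + \sqrt{17}}$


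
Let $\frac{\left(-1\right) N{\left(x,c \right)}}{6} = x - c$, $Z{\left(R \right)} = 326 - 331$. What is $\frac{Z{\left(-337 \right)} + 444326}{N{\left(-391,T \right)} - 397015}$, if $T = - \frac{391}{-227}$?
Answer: $- \frac{100860867}{89587517} \approx -1.1258$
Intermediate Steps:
$T = \frac{391}{227}$ ($T = \left(-391\right) \left(- \frac{1}{227}\right) = \frac{391}{227} \approx 1.7225$)
$Z{\left(R \right)} = -5$
$N{\left(x,c \right)} = - 6 x + 6 c$ ($N{\left(x,c \right)} = - 6 \left(x - c\right) = - 6 x + 6 c$)
$\frac{Z{\left(-337 \right)} + 444326}{N{\left(-391,T \right)} - 397015} = \frac{-5 + 444326}{\left(\left(-6\right) \left(-391\right) + 6 \cdot \frac{391}{227}\right) - 397015} = \frac{444321}{\left(2346 + \frac{2346}{227}\right) - 397015} = \frac{444321}{\frac{534888}{227} - 397015} = \frac{444321}{- \frac{89587517}{227}} = 444321 \left(- \frac{227}{89587517}\right) = - \frac{100860867}{89587517}$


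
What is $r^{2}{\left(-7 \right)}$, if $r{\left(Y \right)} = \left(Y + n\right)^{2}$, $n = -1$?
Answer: $4096$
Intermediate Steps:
$r{\left(Y \right)} = \left(-1 + Y\right)^{2}$ ($r{\left(Y \right)} = \left(Y - 1\right)^{2} = \left(-1 + Y\right)^{2}$)
$r^{2}{\left(-7 \right)} = \left(\left(-1 - 7\right)^{2}\right)^{2} = \left(\left(-8\right)^{2}\right)^{2} = 64^{2} = 4096$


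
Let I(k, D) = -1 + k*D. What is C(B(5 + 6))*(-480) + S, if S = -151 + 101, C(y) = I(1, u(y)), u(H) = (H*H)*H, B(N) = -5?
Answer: 60430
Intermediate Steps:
u(H) = H³ (u(H) = H²*H = H³)
I(k, D) = -1 + D*k
C(y) = -1 + y³ (C(y) = -1 + y³*1 = -1 + y³)
S = -50
C(B(5 + 6))*(-480) + S = (-1 + (-5)³)*(-480) - 50 = (-1 - 125)*(-480) - 50 = -126*(-480) - 50 = 60480 - 50 = 60430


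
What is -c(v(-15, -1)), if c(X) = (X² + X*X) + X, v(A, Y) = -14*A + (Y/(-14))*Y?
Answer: -4329147/49 ≈ -88350.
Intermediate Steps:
v(A, Y) = -14*A - Y²/14 (v(A, Y) = -14*A + (Y*(-1/14))*Y = -14*A + (-Y/14)*Y = -14*A - Y²/14)
c(X) = X + 2*X² (c(X) = (X² + X²) + X = 2*X² + X = X + 2*X²)
-c(v(-15, -1)) = -(-14*(-15) - 1/14*(-1)²)*(1 + 2*(-14*(-15) - 1/14*(-1)²)) = -(210 - 1/14*1)*(1 + 2*(210 - 1/14*1)) = -(210 - 1/14)*(1 + 2*(210 - 1/14)) = -2939*(1 + 2*(2939/14))/14 = -2939*(1 + 2939/7)/14 = -2939*2946/(14*7) = -1*4329147/49 = -4329147/49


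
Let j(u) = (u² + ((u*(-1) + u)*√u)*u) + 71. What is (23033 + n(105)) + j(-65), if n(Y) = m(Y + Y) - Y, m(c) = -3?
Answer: 27221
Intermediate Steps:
j(u) = 71 + u² (j(u) = (u² + ((-u + u)*√u)*u) + 71 = (u² + (0*√u)*u) + 71 = (u² + 0*u) + 71 = (u² + 0) + 71 = u² + 71 = 71 + u²)
n(Y) = -3 - Y
(23033 + n(105)) + j(-65) = (23033 + (-3 - 1*105)) + (71 + (-65)²) = (23033 + (-3 - 105)) + (71 + 4225) = (23033 - 108) + 4296 = 22925 + 4296 = 27221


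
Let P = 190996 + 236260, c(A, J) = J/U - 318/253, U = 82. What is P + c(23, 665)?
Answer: 8863995145/20746 ≈ 4.2726e+5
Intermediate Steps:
c(A, J) = -318/253 + J/82 (c(A, J) = J/82 - 318/253 = -318/253 + J/82)
P = 427256
P + c(23, 665) = 427256 + (-318/253 + (1/82)*665) = 427256 + (-318/253 + 665/82) = 427256 + 142169/20746 = 8863995145/20746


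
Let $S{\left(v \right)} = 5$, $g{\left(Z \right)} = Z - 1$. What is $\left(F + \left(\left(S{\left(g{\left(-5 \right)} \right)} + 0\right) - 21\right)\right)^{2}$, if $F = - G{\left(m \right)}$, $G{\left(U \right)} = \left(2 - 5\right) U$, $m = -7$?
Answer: $1369$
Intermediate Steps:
$g{\left(Z \right)} = -1 + Z$
$G{\left(U \right)} = - 3 U$
$F = -21$ ($F = - \left(-3\right) \left(-7\right) = \left(-1\right) 21 = -21$)
$\left(F + \left(\left(S{\left(g{\left(-5 \right)} \right)} + 0\right) - 21\right)\right)^{2} = \left(-21 + \left(\left(5 + 0\right) - 21\right)\right)^{2} = \left(-21 + \left(5 - 21\right)\right)^{2} = \left(-21 - 16\right)^{2} = \left(-37\right)^{2} = 1369$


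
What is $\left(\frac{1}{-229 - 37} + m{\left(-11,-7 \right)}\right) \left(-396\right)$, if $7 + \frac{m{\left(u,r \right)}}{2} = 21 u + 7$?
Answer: $\frac{24332814}{133} \approx 1.8295 \cdot 10^{5}$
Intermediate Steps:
$m{\left(u,r \right)} = 42 u$ ($m{\left(u,r \right)} = -14 + 2 \left(21 u + 7\right) = -14 + 2 \left(7 + 21 u\right) = -14 + \left(14 + 42 u\right) = 42 u$)
$\left(\frac{1}{-229 - 37} + m{\left(-11,-7 \right)}\right) \left(-396\right) = \left(\frac{1}{-229 - 37} + 42 \left(-11\right)\right) \left(-396\right) = \left(\frac{1}{-266} - 462\right) \left(-396\right) = \left(- \frac{1}{266} - 462\right) \left(-396\right) = \left(- \frac{122893}{266}\right) \left(-396\right) = \frac{24332814}{133}$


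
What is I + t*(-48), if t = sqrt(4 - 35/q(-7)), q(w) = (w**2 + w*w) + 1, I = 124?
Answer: 124 - 304*sqrt(11)/11 ≈ 32.341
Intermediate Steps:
q(w) = 1 + 2*w**2 (q(w) = (w**2 + w**2) + 1 = 2*w**2 + 1 = 1 + 2*w**2)
t = 19*sqrt(11)/33 (t = sqrt(4 - 35/(1 + 2*(-7)**2)) = sqrt(4 - 35/(1 + 2*49)) = sqrt(4 - 35/(1 + 98)) = sqrt(4 - 35/99) = sqrt(361/99) = 19*sqrt(11)/33 ≈ 1.9096)
I + t*(-48) = 124 + (19*sqrt(11)/33)*(-48) = 124 - 304*sqrt(11)/11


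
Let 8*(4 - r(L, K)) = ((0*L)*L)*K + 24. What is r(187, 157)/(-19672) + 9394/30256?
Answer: 23664/76229 ≈ 0.31043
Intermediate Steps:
r(L, K) = 1 (r(L, K) = 4 - (((0*L)*L)*K + 24)/8 = 4 - ((0*L)*K + 24)/8 = 4 - (0*K + 24)/8 = 4 - (0 + 24)/8 = 4 - ⅛*24 = 4 - 3 = 1)
r(187, 157)/(-19672) + 9394/30256 = 1/(-19672) + 9394/30256 = 1*(-1/19672) + 9394*(1/30256) = -1/19672 + 77/248 = 23664/76229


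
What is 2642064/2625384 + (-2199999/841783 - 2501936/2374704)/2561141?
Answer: 35225293020532234025768/35002956881312483106087 ≈ 1.0064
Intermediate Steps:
2642064/2625384 + (-2199999/841783 - 2501936/2374704)/2561141 = 2642064*(1/2625384) + (-2199999*1/841783 - 2501936*1/2374704)*(1/2561141) = 110086/109391 + (-2199999/841783 - 156371/148419)*(1/2561141) = 110086/109391 - 458152101074/124936591077*1/2561141 = 110086/109391 - 458152101074/319980225807538857 = 35225293020532234025768/35002956881312483106087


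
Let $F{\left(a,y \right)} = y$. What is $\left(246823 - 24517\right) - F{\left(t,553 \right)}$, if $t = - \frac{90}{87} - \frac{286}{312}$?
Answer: $221753$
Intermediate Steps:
$t = - \frac{679}{348}$ ($t = \left(-90\right) \frac{1}{87} - \frac{11}{12} = - \frac{30}{29} - \frac{11}{12} = - \frac{679}{348} \approx -1.9511$)
$\left(246823 - 24517\right) - F{\left(t,553 \right)} = \left(246823 - 24517\right) - 553 = 222306 - 553 = 221753$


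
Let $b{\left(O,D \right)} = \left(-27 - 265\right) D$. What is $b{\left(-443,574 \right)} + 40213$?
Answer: $-127395$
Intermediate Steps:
$b{\left(O,D \right)} = - 292 D$
$b{\left(-443,574 \right)} + 40213 = \left(-292\right) 574 + 40213 = -167608 + 40213 = -127395$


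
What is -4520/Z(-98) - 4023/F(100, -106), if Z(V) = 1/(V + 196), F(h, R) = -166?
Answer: -73527337/166 ≈ -4.4294e+5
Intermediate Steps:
Z(V) = 1/(196 + V)
-4520/Z(-98) - 4023/F(100, -106) = -4520/(1/(196 - 98)) - 4023/(-166) = -4520/(1/98) - 4023*(-1/166) = -4520/1/98 + 4023/166 = -4520*98 + 4023/166 = -442960 + 4023/166 = -73527337/166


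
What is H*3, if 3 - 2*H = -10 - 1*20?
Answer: 99/2 ≈ 49.500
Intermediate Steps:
H = 33/2 (H = 3/2 - (-10 - 1*20)/2 = 3/2 - (-10 - 20)/2 = 3/2 - ½*(-30) = 3/2 + 15 = 33/2 ≈ 16.500)
H*3 = (33/2)*3 = 99/2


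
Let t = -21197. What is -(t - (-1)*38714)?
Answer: -17517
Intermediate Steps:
-(t - (-1)*38714) = -(-21197 - (-1)*38714) = -(-21197 - 1*(-38714)) = -(-21197 + 38714) = -1*17517 = -17517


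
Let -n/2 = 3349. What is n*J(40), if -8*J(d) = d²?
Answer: 1339600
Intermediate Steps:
J(d) = -d²/8
n = -6698 (n = -2*3349 = -6698)
n*J(40) = -(-3349)*40²/4 = -(-3349)*1600/4 = -6698*(-200) = 1339600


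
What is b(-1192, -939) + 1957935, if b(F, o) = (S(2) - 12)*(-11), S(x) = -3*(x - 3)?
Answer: 1958034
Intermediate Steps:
S(x) = 9 - 3*x (S(x) = -3*(-3 + x) = 9 - 3*x)
b(F, o) = 99 (b(F, o) = ((9 - 3*2) - 12)*(-11) = ((9 - 6) - 12)*(-11) = (3 - 12)*(-11) = -9*(-11) = 99)
b(-1192, -939) + 1957935 = 99 + 1957935 = 1958034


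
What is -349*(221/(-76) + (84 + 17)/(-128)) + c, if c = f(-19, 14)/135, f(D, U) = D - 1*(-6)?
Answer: 423579349/328320 ≈ 1290.1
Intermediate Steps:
f(D, U) = 6 + D (f(D, U) = D + 6 = 6 + D)
c = -13/135 (c = (6 - 19)/135 = -13*1/135 = -13/135 ≈ -0.096296)
-349*(221/(-76) + (84 + 17)/(-128)) + c = -349*(221/(-76) + (84 + 17)/(-128)) - 13/135 = -349*(221*(-1/76) + 101*(-1/128)) - 13/135 = -349*(-221/76 - 101/128) - 13/135 = -349*(-8991/2432) - 13/135 = 3137859/2432 - 13/135 = 423579349/328320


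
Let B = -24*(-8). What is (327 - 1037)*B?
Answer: -136320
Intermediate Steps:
B = 192
(327 - 1037)*B = (327 - 1037)*192 = -710*192 = -136320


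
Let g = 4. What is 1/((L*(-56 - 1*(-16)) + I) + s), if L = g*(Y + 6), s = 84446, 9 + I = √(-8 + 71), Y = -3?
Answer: 83957/7048777786 - 3*√7/7048777786 ≈ 1.1910e-5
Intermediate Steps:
I = -9 + 3*√7 (I = -9 + √(-8 + 71) = -9 + √63 = -9 + 3*√7 ≈ -1.0627)
L = 12 (L = 4*(-3 + 6) = 4*3 = 12)
1/((L*(-56 - 1*(-16)) + I) + s) = 1/((12*(-56 - 1*(-16)) + (-9 + 3*√7)) + 84446) = 1/((12*(-56 + 16) + (-9 + 3*√7)) + 84446) = 1/((12*(-40) + (-9 + 3*√7)) + 84446) = 1/((-480 + (-9 + 3*√7)) + 84446) = 1/((-489 + 3*√7) + 84446) = 1/(83957 + 3*√7)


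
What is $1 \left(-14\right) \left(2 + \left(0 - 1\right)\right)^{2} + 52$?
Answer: $38$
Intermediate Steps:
$1 \left(-14\right) \left(2 + \left(0 - 1\right)\right)^{2} + 52 = - 14 \left(2 + \left(0 - 1\right)\right)^{2} + 52 = - 14 \left(2 - 1\right)^{2} + 52 = - 14 \cdot 1^{2} + 52 = \left(-14\right) 1 + 52 = -14 + 52 = 38$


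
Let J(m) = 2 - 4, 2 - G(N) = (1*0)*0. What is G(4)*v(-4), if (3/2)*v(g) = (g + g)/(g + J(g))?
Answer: 16/9 ≈ 1.7778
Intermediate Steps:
G(N) = 2 (G(N) = 2 - 1*0*0 = 2 - 0*0 = 2 - 1*0 = 2 + 0 = 2)
J(m) = -2
v(g) = 4*g/(3*(-2 + g)) (v(g) = 2*((g + g)/(g - 2))/3 = 2*((2*g)/(-2 + g))/3 = 2*(2*g/(-2 + g))/3 = 4*g/(3*(-2 + g)))
G(4)*v(-4) = 2*((4/3)*(-4)/(-2 - 4)) = 2*((4/3)*(-4)/(-6)) = 2*((4/3)*(-4)*(-⅙)) = 2*(8/9) = 16/9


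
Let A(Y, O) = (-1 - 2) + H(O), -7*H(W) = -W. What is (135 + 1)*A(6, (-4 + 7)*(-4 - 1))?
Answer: -4896/7 ≈ -699.43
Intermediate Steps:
H(W) = W/7 (H(W) = -(-1)*W/7 = W/7)
A(Y, O) = -3 + O/7 (A(Y, O) = (-1 - 2) + O/7 = -3 + O/7)
(135 + 1)*A(6, (-4 + 7)*(-4 - 1)) = (135 + 1)*(-3 + ((-4 + 7)*(-4 - 1))/7) = 136*(-3 + (3*(-5))/7) = 136*(-3 + (1/7)*(-15)) = 136*(-3 - 15/7) = 136*(-36/7) = -4896/7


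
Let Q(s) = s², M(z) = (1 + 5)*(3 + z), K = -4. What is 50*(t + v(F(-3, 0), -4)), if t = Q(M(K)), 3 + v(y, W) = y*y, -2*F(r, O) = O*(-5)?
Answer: 1650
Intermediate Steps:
M(z) = 18 + 6*z (M(z) = 6*(3 + z) = 18 + 6*z)
F(r, O) = 5*O/2 (F(r, O) = -O*(-5)/2 = -(-5)*O/2 = 5*O/2)
v(y, W) = -3 + y² (v(y, W) = -3 + y*y = -3 + y²)
t = 36 (t = (18 + 6*(-4))² = (18 - 24)² = (-6)² = 36)
50*(t + v(F(-3, 0), -4)) = 50*(36 + (-3 + ((5/2)*0)²)) = 50*(36 + (-3 + 0²)) = 50*(36 + (-3 + 0)) = 50*(36 - 3) = 50*33 = 1650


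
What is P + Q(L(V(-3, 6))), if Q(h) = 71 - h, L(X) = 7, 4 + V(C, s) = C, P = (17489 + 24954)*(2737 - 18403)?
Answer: -664911974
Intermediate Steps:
P = -664912038 (P = 42443*(-15666) = -664912038)
V(C, s) = -4 + C
P + Q(L(V(-3, 6))) = -664912038 + (71 - 1*7) = -664912038 + (71 - 7) = -664912038 + 64 = -664911974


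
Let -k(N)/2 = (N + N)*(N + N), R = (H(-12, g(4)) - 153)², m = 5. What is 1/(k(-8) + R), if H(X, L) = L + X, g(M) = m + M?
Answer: 1/23824 ≈ 4.1974e-5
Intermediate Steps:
g(M) = 5 + M
R = 24336 (R = (((5 + 4) - 12) - 153)² = ((9 - 12) - 153)² = (-3 - 153)² = (-156)² = 24336)
k(N) = -8*N² (k(N) = -2*(N + N)*(N + N) = -2*2*N*2*N = -8*N²)
1/(k(-8) + R) = 1/(-8*(-8)² + 24336) = 1/(-8*64 + 24336) = 1/(-512 + 24336) = 1/23824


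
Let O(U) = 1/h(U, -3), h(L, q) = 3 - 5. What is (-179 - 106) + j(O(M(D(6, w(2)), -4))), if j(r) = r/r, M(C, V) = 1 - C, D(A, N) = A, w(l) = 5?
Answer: -284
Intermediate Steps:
h(L, q) = -2
O(U) = -½ (O(U) = 1/(-2) = -½)
j(r) = 1
(-179 - 106) + j(O(M(D(6, w(2)), -4))) = (-179 - 106) + 1 = -285 + 1 = -284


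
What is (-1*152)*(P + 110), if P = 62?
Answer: -26144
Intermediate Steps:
(-1*152)*(P + 110) = (-1*152)*(62 + 110) = -152*172 = -26144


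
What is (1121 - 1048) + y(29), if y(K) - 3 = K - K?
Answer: 76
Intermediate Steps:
y(K) = 3 (y(K) = 3 + (K - K) = 3 + 0 = 3)
(1121 - 1048) + y(29) = (1121 - 1048) + 3 = 73 + 3 = 76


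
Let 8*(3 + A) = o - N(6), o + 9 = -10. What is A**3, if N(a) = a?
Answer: -117649/512 ≈ -229.78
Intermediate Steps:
o = -19 (o = -9 - 10 = -19)
A = -49/8 (A = -3 + (-19 - 1*6)/8 = -3 + (-19 - 6)/8 = -3 + (1/8)*(-25) = -3 - 25/8 = -49/8 ≈ -6.1250)
A**3 = (-49/8)**3 = -117649/512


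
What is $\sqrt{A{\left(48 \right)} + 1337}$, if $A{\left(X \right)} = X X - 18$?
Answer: $\sqrt{3623} \approx 60.191$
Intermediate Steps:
$A{\left(X \right)} = -18 + X^{2}$ ($A{\left(X \right)} = X^{2} - 18 = -18 + X^{2}$)
$\sqrt{A{\left(48 \right)} + 1337} = \sqrt{\left(-18 + 48^{2}\right) + 1337} = \sqrt{\left(-18 + 2304\right) + 1337} = \sqrt{2286 + 1337} = \sqrt{3623}$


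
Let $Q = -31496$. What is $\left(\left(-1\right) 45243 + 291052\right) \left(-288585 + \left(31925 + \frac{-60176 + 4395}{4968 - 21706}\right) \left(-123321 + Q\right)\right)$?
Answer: $- \frac{20338624776152455313}{16738} \approx -1.2151 \cdot 10^{15}$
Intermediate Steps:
$\left(\left(-1\right) 45243 + 291052\right) \left(-288585 + \left(31925 + \frac{-60176 + 4395}{4968 - 21706}\right) \left(-123321 + Q\right)\right) = \left(\left(-1\right) 45243 + 291052\right) \left(-288585 + \left(31925 + \frac{-60176 + 4395}{4968 - 21706}\right) \left(-123321 - 31496\right)\right) = \left(-45243 + 291052\right) \left(-288585 + \left(31925 - \frac{55781}{-16738}\right) \left(-154817\right)\right) = 245809 \left(-288585 + \left(31925 - - \frac{55781}{16738}\right) \left(-154817\right)\right) = 245809 \left(-288585 + \left(31925 + \frac{55781}{16738}\right) \left(-154817\right)\right) = 245809 \left(-288585 + \frac{534416431}{16738} \left(-154817\right)\right) = 245809 \left(-288585 - \frac{82736748598127}{16738}\right) = 245809 \left(- \frac{82741578933857}{16738}\right) = - \frac{20338624776152455313}{16738}$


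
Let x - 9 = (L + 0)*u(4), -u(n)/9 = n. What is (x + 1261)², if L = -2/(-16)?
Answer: 6405961/4 ≈ 1.6015e+6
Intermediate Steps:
u(n) = -9*n
L = ⅛ (L = -2*(-1/16) = ⅛ ≈ 0.12500)
x = 9/2 (x = 9 + (⅛ + 0)*(-9*4) = 9 + (⅛)*(-36) = 9 - 9/2 = 9/2 ≈ 4.5000)
(x + 1261)² = (9/2 + 1261)² = (2531/2)² = 6405961/4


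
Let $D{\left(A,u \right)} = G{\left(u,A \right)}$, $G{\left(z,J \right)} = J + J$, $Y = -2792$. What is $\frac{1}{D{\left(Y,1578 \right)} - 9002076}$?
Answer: $- \frac{1}{9007660} \approx -1.1102 \cdot 10^{-7}$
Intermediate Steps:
$G{\left(z,J \right)} = 2 J$
$D{\left(A,u \right)} = 2 A$
$\frac{1}{D{\left(Y,1578 \right)} - 9002076} = \frac{1}{2 \left(-2792\right) - 9002076} = \frac{1}{-5584 - 9002076} = \frac{1}{-9007660} = - \frac{1}{9007660}$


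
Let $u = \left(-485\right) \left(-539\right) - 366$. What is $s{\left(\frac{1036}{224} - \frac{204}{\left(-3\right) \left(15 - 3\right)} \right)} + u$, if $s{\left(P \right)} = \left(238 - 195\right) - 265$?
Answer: $260827$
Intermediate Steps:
$s{\left(P \right)} = -222$ ($s{\left(P \right)} = 43 - 265 = -222$)
$u = 261049$ ($u = 261415 - 366 = 261049$)
$s{\left(\frac{1036}{224} - \frac{204}{\left(-3\right) \left(15 - 3\right)} \right)} + u = -222 + 261049 = 260827$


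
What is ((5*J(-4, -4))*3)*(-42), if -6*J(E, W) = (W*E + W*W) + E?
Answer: 2940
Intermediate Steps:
J(E, W) = -E/6 - W**2/6 - E*W/6 (J(E, W) = -((W*E + W*W) + E)/6 = -((E*W + W**2) + E)/6 = -((W**2 + E*W) + E)/6 = -(E + W**2 + E*W)/6 = -E/6 - W**2/6 - E*W/6)
((5*J(-4, -4))*3)*(-42) = ((5*(-1/6*(-4) - 1/6*(-4)**2 - 1/6*(-4)*(-4)))*3)*(-42) = ((5*(2/3 - 1/6*16 - 8/3))*3)*(-42) = ((5*(2/3 - 8/3 - 8/3))*3)*(-42) = ((5*(-14/3))*3)*(-42) = -70/3*3*(-42) = -70*(-42) = 2940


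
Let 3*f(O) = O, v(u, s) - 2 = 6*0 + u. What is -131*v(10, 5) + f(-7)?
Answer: -4723/3 ≈ -1574.3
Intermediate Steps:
v(u, s) = 2 + u (v(u, s) = 2 + (6*0 + u) = 2 + (0 + u) = 2 + u)
f(O) = O/3
-131*v(10, 5) + f(-7) = -131*(2 + 10) + (⅓)*(-7) = -131*12 - 7/3 = -1572 - 7/3 = -4723/3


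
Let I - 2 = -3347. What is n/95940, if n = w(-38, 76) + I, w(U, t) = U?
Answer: -3383/95940 ≈ -0.035262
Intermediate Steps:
I = -3345 (I = 2 - 3347 = -3345)
n = -3383 (n = -38 - 3345 = -3383)
n/95940 = -3383/95940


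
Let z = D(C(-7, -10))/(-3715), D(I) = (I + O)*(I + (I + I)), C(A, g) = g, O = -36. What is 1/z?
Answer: -743/276 ≈ -2.6920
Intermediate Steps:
D(I) = 3*I*(-36 + I) (D(I) = (I - 36)*(I + (I + I)) = (-36 + I)*(I + 2*I) = (-36 + I)*(3*I) = 3*I*(-36 + I))
z = -276/743 (z = (3*(-10)*(-36 - 10))/(-3715) = (3*(-10)*(-46))*(-1/3715) = 1380*(-1/3715) = -276/743 ≈ -0.37147)
1/z = 1/(-276/743) = -743/276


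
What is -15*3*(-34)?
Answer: 1530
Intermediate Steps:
-15*3*(-34) = -45*(-34) = 1530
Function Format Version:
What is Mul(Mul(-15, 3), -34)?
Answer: 1530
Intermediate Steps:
Mul(Mul(-15, 3), -34) = Mul(-45, -34) = 1530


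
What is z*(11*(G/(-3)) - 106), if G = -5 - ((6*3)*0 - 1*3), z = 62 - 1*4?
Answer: -17168/3 ≈ -5722.7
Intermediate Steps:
z = 58 (z = 62 - 4 = 58)
G = -2 (G = -5 - (18*0 - 3) = -5 - (0 - 3) = -5 - 1*(-3) = -5 + 3 = -2)
z*(11*(G/(-3)) - 106) = 58*(11*(-2/(-3)) - 106) = 58*(11*(-2*(-⅓)) - 106) = 58*(11*(⅔) - 106) = 58*(22/3 - 106) = 58*(-296/3) = -17168/3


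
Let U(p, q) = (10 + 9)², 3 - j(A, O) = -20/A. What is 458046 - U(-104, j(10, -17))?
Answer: 457685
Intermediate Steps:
j(A, O) = 3 + 20/A (j(A, O) = 3 - (-20)/A = 3 + 20/A)
U(p, q) = 361 (U(p, q) = 19² = 361)
458046 - U(-104, j(10, -17)) = 458046 - 1*361 = 458046 - 361 = 457685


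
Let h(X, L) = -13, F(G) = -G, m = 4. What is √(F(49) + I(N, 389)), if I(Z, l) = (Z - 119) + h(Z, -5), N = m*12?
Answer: I*√133 ≈ 11.533*I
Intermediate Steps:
N = 48 (N = 4*12 = 48)
I(Z, l) = -132 + Z (I(Z, l) = (Z - 119) - 13 = (-119 + Z) - 13 = -132 + Z)
√(F(49) + I(N, 389)) = √(-1*49 + (-132 + 48)) = √(-49 - 84) = √(-133) = I*√133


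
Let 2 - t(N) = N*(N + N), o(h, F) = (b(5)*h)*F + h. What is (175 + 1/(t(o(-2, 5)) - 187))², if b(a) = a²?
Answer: 495453019983076/16178059249 ≈ 30625.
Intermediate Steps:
o(h, F) = h + 25*F*h (o(h, F) = (5²*h)*F + h = (25*h)*F + h = 25*F*h + h = h + 25*F*h)
t(N) = 2 - 2*N² (t(N) = 2 - N*(N + N) = 2 - N*2*N = 2 - 2*N²)
(175 + 1/(t(o(-2, 5)) - 187))² = (175 + 1/((2 - 2*4*(1 + 25*5)²) - 187))² = (175 + 1/((2 - 2*4*(1 + 125)²) - 187))² = (175 + 1/((2 - 2*(-2*126)²) - 187))² = (175 + 1/((2 - 2*(-252)²) - 187))² = (175 + 1/((2 - 2*63504) - 187))² = (175 + 1/((2 - 127008) - 187))² = (175 + 1/(-127006 - 187))² = (175 + 1/(-127193))² = (175 - 1/127193)² = (22258774/127193)² = 495453019983076/16178059249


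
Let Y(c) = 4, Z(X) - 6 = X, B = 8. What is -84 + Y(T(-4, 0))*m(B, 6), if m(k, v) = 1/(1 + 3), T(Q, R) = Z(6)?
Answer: -83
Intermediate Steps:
Z(X) = 6 + X
T(Q, R) = 12 (T(Q, R) = 6 + 6 = 12)
m(k, v) = ¼ (m(k, v) = 1/4 = ¼)
-84 + Y(T(-4, 0))*m(B, 6) = -84 + 4*(¼) = -84 + 1 = -83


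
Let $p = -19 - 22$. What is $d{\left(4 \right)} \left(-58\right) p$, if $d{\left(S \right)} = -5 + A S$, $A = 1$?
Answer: $-2378$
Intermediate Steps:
$p = -41$ ($p = -19 - 22 = -41$)
$d{\left(S \right)} = -5 + S$ ($d{\left(S \right)} = -5 + 1 S = -5 + S$)
$d{\left(4 \right)} \left(-58\right) p = \left(-5 + 4\right) \left(-58\right) \left(-41\right) = \left(-1\right) \left(-58\right) \left(-41\right) = 58 \left(-41\right) = -2378$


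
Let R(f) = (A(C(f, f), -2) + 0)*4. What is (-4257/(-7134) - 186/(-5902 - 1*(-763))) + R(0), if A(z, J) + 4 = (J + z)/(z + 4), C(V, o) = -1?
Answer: -78892097/4073514 ≈ -19.367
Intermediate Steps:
A(z, J) = -4 + (J + z)/(4 + z) (A(z, J) = -4 + (J + z)/(z + 4) = -4 + (J + z)/(4 + z))
R(f) = -20 (R(f) = ((-16 - 2 - 3*(-1))/(4 - 1) + 0)*4 = ((-16 - 2 + 3)/3 + 0)*4 = ((⅓)*(-15) + 0)*4 = (-5 + 0)*4 = -5*4 = -20)
(-4257/(-7134) - 186/(-5902 - 1*(-763))) + R(0) = (-4257/(-7134) - 186/(-5902 - 1*(-763))) - 20 = (-4257*(-1/7134) - 186/(-5902 + 763)) - 20 = (1419/2378 - 186/(-5139)) - 20 = (1419/2378 - 186*(-1/5139)) - 20 = (1419/2378 + 62/1713) - 20 = 2578183/4073514 - 20 = -78892097/4073514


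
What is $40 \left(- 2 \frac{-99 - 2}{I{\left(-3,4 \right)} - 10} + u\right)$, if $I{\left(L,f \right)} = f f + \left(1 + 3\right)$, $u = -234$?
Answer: $-8552$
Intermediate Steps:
$I{\left(L,f \right)} = 4 + f^{2}$ ($I{\left(L,f \right)} = f^{2} + 4 = 4 + f^{2}$)
$40 \left(- 2 \frac{-99 - 2}{I{\left(-3,4 \right)} - 10} + u\right) = 40 \left(- 2 \frac{-99 - 2}{\left(4 + 4^{2}\right) - 10} - 234\right) = 40 \left(- 2 \left(- \frac{101}{\left(4 + 16\right) - 10}\right) - 234\right) = 40 \left(- 2 \left(- \frac{101}{20 - 10}\right) - 234\right) = 40 \left(- 2 \left(- \frac{101}{10}\right) - 234\right) = 40 \left(- 2 \left(\left(-101\right) \frac{1}{10}\right) - 234\right) = 40 \left(\left(-2\right) \left(- \frac{101}{10}\right) - 234\right) = 40 \left(\frac{101}{5} - 234\right) = 40 \left(- \frac{1069}{5}\right) = -8552$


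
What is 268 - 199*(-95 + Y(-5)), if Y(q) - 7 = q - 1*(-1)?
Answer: 18576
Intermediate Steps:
Y(q) = 8 + q (Y(q) = 7 + (q - 1*(-1)) = 7 + (q + 1) = 7 + (1 + q) = 8 + q)
268 - 199*(-95 + Y(-5)) = 268 - 199*(-95 + (8 - 5)) = 268 - 199*(-95 + 3) = 268 - 199*(-92) = 268 + 18308 = 18576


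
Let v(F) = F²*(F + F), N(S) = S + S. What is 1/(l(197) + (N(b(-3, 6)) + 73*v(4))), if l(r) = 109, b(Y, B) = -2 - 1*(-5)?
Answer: 1/9459 ≈ 0.00010572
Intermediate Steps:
b(Y, B) = 3 (b(Y, B) = -2 + 5 = 3)
N(S) = 2*S
v(F) = 2*F³ (v(F) = F²*(2*F) = 2*F³)
1/(l(197) + (N(b(-3, 6)) + 73*v(4))) = 1/(109 + (2*3 + 73*(2*4³))) = 1/(109 + (6 + 73*(2*64))) = 1/(109 + (6 + 73*128)) = 1/(109 + (6 + 9344)) = 1/(109 + 9350) = 1/9459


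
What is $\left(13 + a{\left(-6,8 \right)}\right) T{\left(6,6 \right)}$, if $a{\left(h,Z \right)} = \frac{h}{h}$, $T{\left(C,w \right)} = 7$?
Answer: $98$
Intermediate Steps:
$a{\left(h,Z \right)} = 1$
$\left(13 + a{\left(-6,8 \right)}\right) T{\left(6,6 \right)} = \left(13 + 1\right) 7 = 14 \cdot 7 = 98$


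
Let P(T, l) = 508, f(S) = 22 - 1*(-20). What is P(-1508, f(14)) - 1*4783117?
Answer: -4782609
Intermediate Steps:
f(S) = 42 (f(S) = 22 + 20 = 42)
P(-1508, f(14)) - 1*4783117 = 508 - 1*4783117 = 508 - 4783117 = -4782609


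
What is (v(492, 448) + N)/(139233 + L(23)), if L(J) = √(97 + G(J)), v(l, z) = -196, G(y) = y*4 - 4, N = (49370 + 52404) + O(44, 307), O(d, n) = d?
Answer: 7074567963/9692914052 - 50811*√185/9692914052 ≈ 0.72980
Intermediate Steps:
N = 101818 (N = (49370 + 52404) + 44 = 101774 + 44 = 101818)
G(y) = -4 + 4*y (G(y) = 4*y - 4 = -4 + 4*y)
L(J) = √(93 + 4*J) (L(J) = √(97 + (-4 + 4*J)) = √(93 + 4*J))
(v(492, 448) + N)/(139233 + L(23)) = (-196 + 101818)/(139233 + √(93 + 4*23)) = 101622/(139233 + √(93 + 92)) = 101622/(139233 + √185)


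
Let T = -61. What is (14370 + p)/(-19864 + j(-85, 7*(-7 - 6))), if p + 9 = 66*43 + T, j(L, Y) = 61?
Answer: -418/483 ≈ -0.86542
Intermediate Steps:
p = 2768 (p = -9 + (66*43 - 61) = -9 + (2838 - 61) = -9 + 2777 = 2768)
(14370 + p)/(-19864 + j(-85, 7*(-7 - 6))) = (14370 + 2768)/(-19864 + 61) = 17138/(-19803) = 17138*(-1/19803) = -418/483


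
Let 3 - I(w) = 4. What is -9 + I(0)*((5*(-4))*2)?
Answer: 31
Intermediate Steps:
I(w) = -1 (I(w) = 3 - 1*4 = 3 - 4 = -1)
-9 + I(0)*((5*(-4))*2) = -9 - 5*(-4)*2 = -9 - (-20)*2 = -9 - 1*(-40) = -9 + 40 = 31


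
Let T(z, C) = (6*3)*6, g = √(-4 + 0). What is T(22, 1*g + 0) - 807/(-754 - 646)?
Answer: 152007/1400 ≈ 108.58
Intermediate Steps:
g = 2*I (g = √(-4) = 2*I ≈ 2.0*I)
T(z, C) = 108 (T(z, C) = 18*6 = 108)
T(22, 1*g + 0) - 807/(-754 - 646) = 108 - 807/(-754 - 646) = 108 - 807/(-1400) = 108 - 807*(-1/1400) = 108 + 807/1400 = 152007/1400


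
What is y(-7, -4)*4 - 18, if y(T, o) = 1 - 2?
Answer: -22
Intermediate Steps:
y(T, o) = -1
y(-7, -4)*4 - 18 = -1*4 - 18 = -4 - 18 = -22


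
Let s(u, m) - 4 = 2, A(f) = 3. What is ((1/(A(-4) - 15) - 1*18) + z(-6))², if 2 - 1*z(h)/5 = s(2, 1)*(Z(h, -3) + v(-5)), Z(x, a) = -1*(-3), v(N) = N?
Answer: 388129/144 ≈ 2695.3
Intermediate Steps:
s(u, m) = 6 (s(u, m) = 4 + 2 = 6)
Z(x, a) = 3
z(h) = 70 (z(h) = 10 - 30*(3 - 5) = 10 - 30*(-2) = 10 - 5*(-12) = 10 + 60 = 70)
((1/(A(-4) - 15) - 1*18) + z(-6))² = ((1/(3 - 15) - 1*18) + 70)² = ((1/(-12) - 18) + 70)² = ((-1/12 - 18) + 70)² = (-217/12 + 70)² = (623/12)² = 388129/144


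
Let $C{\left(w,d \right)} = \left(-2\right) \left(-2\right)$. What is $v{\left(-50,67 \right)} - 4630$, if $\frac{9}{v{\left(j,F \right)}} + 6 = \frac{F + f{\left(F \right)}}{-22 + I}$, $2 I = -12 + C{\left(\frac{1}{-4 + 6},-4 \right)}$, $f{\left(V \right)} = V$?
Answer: $- \frac{671467}{145} \approx -4630.8$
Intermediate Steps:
$C{\left(w,d \right)} = 4$
$I = -4$ ($I = \frac{-12 + 4}{2} = \frac{1}{2} \left(-8\right) = -4$)
$v{\left(j,F \right)} = \frac{9}{-6 - \frac{F}{13}}$ ($v{\left(j,F \right)} = \frac{9}{-6 + \frac{F + F}{-22 - 4}} = \frac{9}{-6 + \frac{2 F}{-26}} = \frac{9}{-6 + 2 F \left(- \frac{1}{26}\right)} = \frac{9}{-6 - \frac{F}{13}}$)
$v{\left(-50,67 \right)} - 4630 = - \frac{117}{78 + 67} - 4630 = - \frac{117}{145} - 4630 = - \frac{671467}{145}$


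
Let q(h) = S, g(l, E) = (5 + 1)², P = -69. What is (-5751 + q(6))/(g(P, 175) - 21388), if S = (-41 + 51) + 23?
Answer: 2859/10676 ≈ 0.26780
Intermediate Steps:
g(l, E) = 36 (g(l, E) = 6² = 36)
S = 33 (S = 10 + 23 = 33)
q(h) = 33
(-5751 + q(6))/(g(P, 175) - 21388) = (-5751 + 33)/(36 - 21388) = -5718/(-21352) = -5718*(-1/21352) = 2859/10676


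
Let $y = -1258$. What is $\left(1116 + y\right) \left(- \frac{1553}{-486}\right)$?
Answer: $- \frac{110263}{243} \approx -453.76$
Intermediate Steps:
$\left(1116 + y\right) \left(- \frac{1553}{-486}\right) = \left(1116 - 1258\right) \left(- \frac{1553}{-486}\right) = - 142 \left(\left(-1553\right) \left(- \frac{1}{486}\right)\right) = \left(-142\right) \frac{1553}{486} = - \frac{110263}{243}$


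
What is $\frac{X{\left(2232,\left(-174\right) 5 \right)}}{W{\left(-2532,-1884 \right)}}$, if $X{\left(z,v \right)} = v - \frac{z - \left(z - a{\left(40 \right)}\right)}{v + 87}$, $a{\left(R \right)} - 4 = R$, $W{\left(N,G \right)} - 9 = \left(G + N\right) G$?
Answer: $- \frac{681166}{6514366599} \approx -0.00010456$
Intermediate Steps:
$W{\left(N,G \right)} = 9 + G \left(G + N\right)$ ($W{\left(N,G \right)} = 9 + \left(G + N\right) G = 9 + G \left(G + N\right)$)
$a{\left(R \right)} = 4 + R$
$X{\left(z,v \right)} = v - \frac{44}{87 + v}$ ($X{\left(z,v \right)} = v - \frac{z - \left(-44 + z\right)}{v + 87} = v - \frac{z - \left(-44 + z\right)}{87 + v} = v - \frac{44}{87 + v}$)
$\frac{X{\left(2232,\left(-174\right) 5 \right)}}{W{\left(-2532,-1884 \right)}} = \frac{\frac{1}{87 - 870} \left(-44 + \left(\left(-174\right) 5\right)^{2} + 87 \left(\left(-174\right) 5\right)\right)}{9 + \left(-1884\right)^{2} - -4770288} = \frac{\frac{1}{87 - 870} \left(-44 + \left(-870\right)^{2} + 87 \left(-870\right)\right)}{9 + 3549456 + 4770288} = \frac{\frac{1}{-783} \left(-44 + 756900 - 75690\right)}{8319753} = \left(- \frac{1}{783}\right) 681166 \cdot \frac{1}{8319753} = \left(- \frac{681166}{783}\right) \frac{1}{8319753} = - \frac{681166}{6514366599}$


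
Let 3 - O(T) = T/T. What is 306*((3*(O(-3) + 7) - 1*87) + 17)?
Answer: -13158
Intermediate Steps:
O(T) = 2 (O(T) = 3 - T/T = 3 - 1*1 = 3 - 1 = 2)
306*((3*(O(-3) + 7) - 1*87) + 17) = 306*((3*(2 + 7) - 1*87) + 17) = 306*((3*9 - 87) + 17) = 306*((27 - 87) + 17) = 306*(-60 + 17) = 306*(-43) = -13158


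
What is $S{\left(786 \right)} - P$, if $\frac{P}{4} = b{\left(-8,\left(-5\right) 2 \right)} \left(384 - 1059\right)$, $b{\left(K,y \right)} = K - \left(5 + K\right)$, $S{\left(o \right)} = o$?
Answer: $-12714$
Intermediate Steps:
$b{\left(K,y \right)} = -5$ ($b{\left(K,y \right)} = K - \left(5 + K\right) = -5$)
$P = 13500$ ($P = 4 \left(- 5 \left(384 - 1059\right)\right) = 4 \left(\left(-5\right) \left(-675\right)\right) = 4 \cdot 3375 = 13500$)
$S{\left(786 \right)} - P = 786 - 13500 = -12714$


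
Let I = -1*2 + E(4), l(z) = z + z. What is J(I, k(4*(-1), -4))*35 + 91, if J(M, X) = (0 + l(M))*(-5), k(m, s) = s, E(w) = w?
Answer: -609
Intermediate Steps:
l(z) = 2*z
I = 2 (I = -1*2 + 4 = -2 + 4 = 2)
J(M, X) = -10*M (J(M, X) = (0 + 2*M)*(-5) = (2*M)*(-5) = -10*M)
J(I, k(4*(-1), -4))*35 + 91 = -10*2*35 + 91 = -20*35 + 91 = -700 + 91 = -609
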